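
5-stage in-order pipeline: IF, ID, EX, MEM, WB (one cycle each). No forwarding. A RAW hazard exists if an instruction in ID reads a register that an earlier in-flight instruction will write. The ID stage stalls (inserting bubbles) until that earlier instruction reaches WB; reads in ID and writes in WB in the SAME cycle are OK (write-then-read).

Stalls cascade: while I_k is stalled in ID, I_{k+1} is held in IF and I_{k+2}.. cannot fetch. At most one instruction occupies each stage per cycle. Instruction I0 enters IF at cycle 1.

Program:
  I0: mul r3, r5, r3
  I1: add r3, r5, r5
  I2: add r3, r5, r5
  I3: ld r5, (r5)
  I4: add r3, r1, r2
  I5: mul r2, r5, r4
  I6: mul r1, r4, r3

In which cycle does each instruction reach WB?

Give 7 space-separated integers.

I0 mul r3 <- r5,r3: IF@1 ID@2 stall=0 (-) EX@3 MEM@4 WB@5
I1 add r3 <- r5,r5: IF@2 ID@3 stall=0 (-) EX@4 MEM@5 WB@6
I2 add r3 <- r5,r5: IF@3 ID@4 stall=0 (-) EX@5 MEM@6 WB@7
I3 ld r5 <- r5: IF@4 ID@5 stall=0 (-) EX@6 MEM@7 WB@8
I4 add r3 <- r1,r2: IF@5 ID@6 stall=0 (-) EX@7 MEM@8 WB@9
I5 mul r2 <- r5,r4: IF@6 ID@7 stall=1 (RAW on I3.r5 (WB@8)) EX@9 MEM@10 WB@11
I6 mul r1 <- r4,r3: IF@7 ID@9 stall=0 (-) EX@10 MEM@11 WB@12

Answer: 5 6 7 8 9 11 12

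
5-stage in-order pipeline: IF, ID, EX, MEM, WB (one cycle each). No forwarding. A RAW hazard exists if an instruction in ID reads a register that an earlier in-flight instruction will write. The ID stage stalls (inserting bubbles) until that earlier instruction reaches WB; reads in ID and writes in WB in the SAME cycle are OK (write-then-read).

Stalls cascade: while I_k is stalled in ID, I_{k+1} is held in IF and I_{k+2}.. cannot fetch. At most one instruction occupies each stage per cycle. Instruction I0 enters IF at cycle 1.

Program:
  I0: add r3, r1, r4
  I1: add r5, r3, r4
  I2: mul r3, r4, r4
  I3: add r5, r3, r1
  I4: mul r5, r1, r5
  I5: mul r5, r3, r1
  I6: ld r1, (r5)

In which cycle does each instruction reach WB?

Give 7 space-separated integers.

I0 add r3 <- r1,r4: IF@1 ID@2 stall=0 (-) EX@3 MEM@4 WB@5
I1 add r5 <- r3,r4: IF@2 ID@3 stall=2 (RAW on I0.r3 (WB@5)) EX@6 MEM@7 WB@8
I2 mul r3 <- r4,r4: IF@3 ID@6 stall=0 (-) EX@7 MEM@8 WB@9
I3 add r5 <- r3,r1: IF@6 ID@7 stall=2 (RAW on I2.r3 (WB@9)) EX@10 MEM@11 WB@12
I4 mul r5 <- r1,r5: IF@7 ID@10 stall=2 (RAW on I3.r5 (WB@12)) EX@13 MEM@14 WB@15
I5 mul r5 <- r3,r1: IF@10 ID@13 stall=0 (-) EX@14 MEM@15 WB@16
I6 ld r1 <- r5: IF@13 ID@14 stall=2 (RAW on I5.r5 (WB@16)) EX@17 MEM@18 WB@19

Answer: 5 8 9 12 15 16 19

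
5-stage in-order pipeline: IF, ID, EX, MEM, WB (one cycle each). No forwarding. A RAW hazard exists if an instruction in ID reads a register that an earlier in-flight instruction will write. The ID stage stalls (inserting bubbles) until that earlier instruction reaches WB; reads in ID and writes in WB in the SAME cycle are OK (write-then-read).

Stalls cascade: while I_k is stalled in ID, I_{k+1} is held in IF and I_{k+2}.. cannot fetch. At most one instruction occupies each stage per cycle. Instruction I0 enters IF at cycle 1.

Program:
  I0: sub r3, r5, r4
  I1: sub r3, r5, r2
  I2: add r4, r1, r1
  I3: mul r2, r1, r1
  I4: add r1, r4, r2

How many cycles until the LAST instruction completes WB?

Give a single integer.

Answer: 11

Derivation:
I0 sub r3 <- r5,r4: IF@1 ID@2 stall=0 (-) EX@3 MEM@4 WB@5
I1 sub r3 <- r5,r2: IF@2 ID@3 stall=0 (-) EX@4 MEM@5 WB@6
I2 add r4 <- r1,r1: IF@3 ID@4 stall=0 (-) EX@5 MEM@6 WB@7
I3 mul r2 <- r1,r1: IF@4 ID@5 stall=0 (-) EX@6 MEM@7 WB@8
I4 add r1 <- r4,r2: IF@5 ID@6 stall=2 (RAW on I3.r2 (WB@8)) EX@9 MEM@10 WB@11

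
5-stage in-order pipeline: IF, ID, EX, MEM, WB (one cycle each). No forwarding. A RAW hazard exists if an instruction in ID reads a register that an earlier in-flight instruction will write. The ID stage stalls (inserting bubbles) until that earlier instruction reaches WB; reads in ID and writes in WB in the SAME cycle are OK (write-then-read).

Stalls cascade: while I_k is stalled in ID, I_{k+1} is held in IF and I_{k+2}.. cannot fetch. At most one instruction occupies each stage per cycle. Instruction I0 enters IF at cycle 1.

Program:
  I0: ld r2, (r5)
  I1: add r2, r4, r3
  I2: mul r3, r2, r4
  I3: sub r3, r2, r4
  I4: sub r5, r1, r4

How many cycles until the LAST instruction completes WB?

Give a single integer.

Answer: 11

Derivation:
I0 ld r2 <- r5: IF@1 ID@2 stall=0 (-) EX@3 MEM@4 WB@5
I1 add r2 <- r4,r3: IF@2 ID@3 stall=0 (-) EX@4 MEM@5 WB@6
I2 mul r3 <- r2,r4: IF@3 ID@4 stall=2 (RAW on I1.r2 (WB@6)) EX@7 MEM@8 WB@9
I3 sub r3 <- r2,r4: IF@4 ID@7 stall=0 (-) EX@8 MEM@9 WB@10
I4 sub r5 <- r1,r4: IF@7 ID@8 stall=0 (-) EX@9 MEM@10 WB@11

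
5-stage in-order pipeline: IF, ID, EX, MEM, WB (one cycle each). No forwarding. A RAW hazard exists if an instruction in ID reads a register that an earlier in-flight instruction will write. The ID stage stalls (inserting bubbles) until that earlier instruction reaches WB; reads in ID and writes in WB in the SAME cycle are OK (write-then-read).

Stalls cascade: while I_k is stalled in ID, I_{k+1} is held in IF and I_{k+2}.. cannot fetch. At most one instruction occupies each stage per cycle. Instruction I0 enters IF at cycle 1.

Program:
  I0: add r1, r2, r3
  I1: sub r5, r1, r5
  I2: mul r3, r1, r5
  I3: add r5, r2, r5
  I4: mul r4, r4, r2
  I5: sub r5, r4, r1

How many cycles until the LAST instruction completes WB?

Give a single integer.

I0 add r1 <- r2,r3: IF@1 ID@2 stall=0 (-) EX@3 MEM@4 WB@5
I1 sub r5 <- r1,r5: IF@2 ID@3 stall=2 (RAW on I0.r1 (WB@5)) EX@6 MEM@7 WB@8
I2 mul r3 <- r1,r5: IF@3 ID@6 stall=2 (RAW on I1.r5 (WB@8)) EX@9 MEM@10 WB@11
I3 add r5 <- r2,r5: IF@6 ID@9 stall=0 (-) EX@10 MEM@11 WB@12
I4 mul r4 <- r4,r2: IF@9 ID@10 stall=0 (-) EX@11 MEM@12 WB@13
I5 sub r5 <- r4,r1: IF@10 ID@11 stall=2 (RAW on I4.r4 (WB@13)) EX@14 MEM@15 WB@16

Answer: 16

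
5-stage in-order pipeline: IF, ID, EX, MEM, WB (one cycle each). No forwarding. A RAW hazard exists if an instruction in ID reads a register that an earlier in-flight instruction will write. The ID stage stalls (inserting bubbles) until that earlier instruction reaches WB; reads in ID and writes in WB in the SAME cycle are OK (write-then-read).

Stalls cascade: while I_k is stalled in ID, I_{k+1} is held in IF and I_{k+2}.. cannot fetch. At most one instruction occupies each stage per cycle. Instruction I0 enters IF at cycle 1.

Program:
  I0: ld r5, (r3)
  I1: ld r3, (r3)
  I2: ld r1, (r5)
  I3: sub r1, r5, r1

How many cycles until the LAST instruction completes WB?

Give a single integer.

I0 ld r5 <- r3: IF@1 ID@2 stall=0 (-) EX@3 MEM@4 WB@5
I1 ld r3 <- r3: IF@2 ID@3 stall=0 (-) EX@4 MEM@5 WB@6
I2 ld r1 <- r5: IF@3 ID@4 stall=1 (RAW on I0.r5 (WB@5)) EX@6 MEM@7 WB@8
I3 sub r1 <- r5,r1: IF@4 ID@6 stall=2 (RAW on I2.r1 (WB@8)) EX@9 MEM@10 WB@11

Answer: 11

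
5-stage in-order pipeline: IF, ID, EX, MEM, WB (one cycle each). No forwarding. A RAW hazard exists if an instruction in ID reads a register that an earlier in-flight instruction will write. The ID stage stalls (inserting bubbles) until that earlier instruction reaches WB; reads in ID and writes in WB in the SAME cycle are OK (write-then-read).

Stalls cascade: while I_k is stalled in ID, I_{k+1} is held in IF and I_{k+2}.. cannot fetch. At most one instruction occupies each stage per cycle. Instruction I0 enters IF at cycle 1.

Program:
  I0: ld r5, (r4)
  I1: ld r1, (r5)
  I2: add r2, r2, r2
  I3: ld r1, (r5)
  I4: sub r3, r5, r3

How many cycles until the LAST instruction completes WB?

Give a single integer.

I0 ld r5 <- r4: IF@1 ID@2 stall=0 (-) EX@3 MEM@4 WB@5
I1 ld r1 <- r5: IF@2 ID@3 stall=2 (RAW on I0.r5 (WB@5)) EX@6 MEM@7 WB@8
I2 add r2 <- r2,r2: IF@3 ID@6 stall=0 (-) EX@7 MEM@8 WB@9
I3 ld r1 <- r5: IF@6 ID@7 stall=0 (-) EX@8 MEM@9 WB@10
I4 sub r3 <- r5,r3: IF@7 ID@8 stall=0 (-) EX@9 MEM@10 WB@11

Answer: 11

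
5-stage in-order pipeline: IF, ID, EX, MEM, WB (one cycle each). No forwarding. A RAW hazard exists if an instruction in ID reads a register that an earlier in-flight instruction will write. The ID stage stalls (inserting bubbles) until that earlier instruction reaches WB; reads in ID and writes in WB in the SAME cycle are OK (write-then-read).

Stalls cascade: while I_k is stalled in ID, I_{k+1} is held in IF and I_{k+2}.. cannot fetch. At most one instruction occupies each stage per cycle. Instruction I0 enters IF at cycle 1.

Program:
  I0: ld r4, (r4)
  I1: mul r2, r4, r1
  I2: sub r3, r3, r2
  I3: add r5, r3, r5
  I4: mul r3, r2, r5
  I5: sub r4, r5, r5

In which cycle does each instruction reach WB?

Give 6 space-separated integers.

Answer: 5 8 11 14 17 18

Derivation:
I0 ld r4 <- r4: IF@1 ID@2 stall=0 (-) EX@3 MEM@4 WB@5
I1 mul r2 <- r4,r1: IF@2 ID@3 stall=2 (RAW on I0.r4 (WB@5)) EX@6 MEM@7 WB@8
I2 sub r3 <- r3,r2: IF@3 ID@6 stall=2 (RAW on I1.r2 (WB@8)) EX@9 MEM@10 WB@11
I3 add r5 <- r3,r5: IF@6 ID@9 stall=2 (RAW on I2.r3 (WB@11)) EX@12 MEM@13 WB@14
I4 mul r3 <- r2,r5: IF@9 ID@12 stall=2 (RAW on I3.r5 (WB@14)) EX@15 MEM@16 WB@17
I5 sub r4 <- r5,r5: IF@12 ID@15 stall=0 (-) EX@16 MEM@17 WB@18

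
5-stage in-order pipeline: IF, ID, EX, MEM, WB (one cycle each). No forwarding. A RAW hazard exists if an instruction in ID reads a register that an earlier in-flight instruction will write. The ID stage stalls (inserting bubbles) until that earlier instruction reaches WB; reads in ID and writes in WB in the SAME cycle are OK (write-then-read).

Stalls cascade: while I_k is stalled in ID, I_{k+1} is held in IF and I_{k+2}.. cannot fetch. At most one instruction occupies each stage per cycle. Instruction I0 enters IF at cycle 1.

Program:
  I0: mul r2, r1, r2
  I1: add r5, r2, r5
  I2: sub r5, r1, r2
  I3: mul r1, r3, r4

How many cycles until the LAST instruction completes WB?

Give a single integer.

I0 mul r2 <- r1,r2: IF@1 ID@2 stall=0 (-) EX@3 MEM@4 WB@5
I1 add r5 <- r2,r5: IF@2 ID@3 stall=2 (RAW on I0.r2 (WB@5)) EX@6 MEM@7 WB@8
I2 sub r5 <- r1,r2: IF@3 ID@6 stall=0 (-) EX@7 MEM@8 WB@9
I3 mul r1 <- r3,r4: IF@6 ID@7 stall=0 (-) EX@8 MEM@9 WB@10

Answer: 10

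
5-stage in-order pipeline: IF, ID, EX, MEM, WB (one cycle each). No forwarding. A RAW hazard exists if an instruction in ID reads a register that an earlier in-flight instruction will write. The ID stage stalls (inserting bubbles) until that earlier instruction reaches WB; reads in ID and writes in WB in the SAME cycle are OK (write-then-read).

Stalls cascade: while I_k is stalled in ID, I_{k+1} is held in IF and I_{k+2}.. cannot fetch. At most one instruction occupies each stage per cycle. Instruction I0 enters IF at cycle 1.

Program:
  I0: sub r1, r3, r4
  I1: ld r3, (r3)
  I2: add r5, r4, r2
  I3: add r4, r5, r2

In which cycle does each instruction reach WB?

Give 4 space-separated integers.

I0 sub r1 <- r3,r4: IF@1 ID@2 stall=0 (-) EX@3 MEM@4 WB@5
I1 ld r3 <- r3: IF@2 ID@3 stall=0 (-) EX@4 MEM@5 WB@6
I2 add r5 <- r4,r2: IF@3 ID@4 stall=0 (-) EX@5 MEM@6 WB@7
I3 add r4 <- r5,r2: IF@4 ID@5 stall=2 (RAW on I2.r5 (WB@7)) EX@8 MEM@9 WB@10

Answer: 5 6 7 10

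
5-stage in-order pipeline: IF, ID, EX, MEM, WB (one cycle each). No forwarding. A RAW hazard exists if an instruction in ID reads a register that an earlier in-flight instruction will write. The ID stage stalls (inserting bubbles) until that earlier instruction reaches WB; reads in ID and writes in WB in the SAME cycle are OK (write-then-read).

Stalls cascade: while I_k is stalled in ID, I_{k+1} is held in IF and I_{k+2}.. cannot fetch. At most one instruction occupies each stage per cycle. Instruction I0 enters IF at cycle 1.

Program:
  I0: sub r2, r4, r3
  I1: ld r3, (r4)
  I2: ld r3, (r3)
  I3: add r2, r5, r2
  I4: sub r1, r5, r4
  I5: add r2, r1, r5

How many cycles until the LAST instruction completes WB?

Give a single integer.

I0 sub r2 <- r4,r3: IF@1 ID@2 stall=0 (-) EX@3 MEM@4 WB@5
I1 ld r3 <- r4: IF@2 ID@3 stall=0 (-) EX@4 MEM@5 WB@6
I2 ld r3 <- r3: IF@3 ID@4 stall=2 (RAW on I1.r3 (WB@6)) EX@7 MEM@8 WB@9
I3 add r2 <- r5,r2: IF@4 ID@7 stall=0 (-) EX@8 MEM@9 WB@10
I4 sub r1 <- r5,r4: IF@7 ID@8 stall=0 (-) EX@9 MEM@10 WB@11
I5 add r2 <- r1,r5: IF@8 ID@9 stall=2 (RAW on I4.r1 (WB@11)) EX@12 MEM@13 WB@14

Answer: 14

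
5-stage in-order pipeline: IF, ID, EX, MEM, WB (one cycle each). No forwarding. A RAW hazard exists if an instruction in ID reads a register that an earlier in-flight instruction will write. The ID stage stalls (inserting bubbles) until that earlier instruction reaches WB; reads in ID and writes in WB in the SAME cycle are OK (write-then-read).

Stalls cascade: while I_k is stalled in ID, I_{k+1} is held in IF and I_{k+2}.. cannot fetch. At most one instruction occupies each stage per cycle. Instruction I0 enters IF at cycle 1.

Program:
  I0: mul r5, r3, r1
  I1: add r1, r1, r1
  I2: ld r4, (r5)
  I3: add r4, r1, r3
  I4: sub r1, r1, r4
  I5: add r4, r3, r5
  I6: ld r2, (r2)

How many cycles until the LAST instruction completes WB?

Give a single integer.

I0 mul r5 <- r3,r1: IF@1 ID@2 stall=0 (-) EX@3 MEM@4 WB@5
I1 add r1 <- r1,r1: IF@2 ID@3 stall=0 (-) EX@4 MEM@5 WB@6
I2 ld r4 <- r5: IF@3 ID@4 stall=1 (RAW on I0.r5 (WB@5)) EX@6 MEM@7 WB@8
I3 add r4 <- r1,r3: IF@4 ID@6 stall=0 (-) EX@7 MEM@8 WB@9
I4 sub r1 <- r1,r4: IF@6 ID@7 stall=2 (RAW on I3.r4 (WB@9)) EX@10 MEM@11 WB@12
I5 add r4 <- r3,r5: IF@7 ID@10 stall=0 (-) EX@11 MEM@12 WB@13
I6 ld r2 <- r2: IF@10 ID@11 stall=0 (-) EX@12 MEM@13 WB@14

Answer: 14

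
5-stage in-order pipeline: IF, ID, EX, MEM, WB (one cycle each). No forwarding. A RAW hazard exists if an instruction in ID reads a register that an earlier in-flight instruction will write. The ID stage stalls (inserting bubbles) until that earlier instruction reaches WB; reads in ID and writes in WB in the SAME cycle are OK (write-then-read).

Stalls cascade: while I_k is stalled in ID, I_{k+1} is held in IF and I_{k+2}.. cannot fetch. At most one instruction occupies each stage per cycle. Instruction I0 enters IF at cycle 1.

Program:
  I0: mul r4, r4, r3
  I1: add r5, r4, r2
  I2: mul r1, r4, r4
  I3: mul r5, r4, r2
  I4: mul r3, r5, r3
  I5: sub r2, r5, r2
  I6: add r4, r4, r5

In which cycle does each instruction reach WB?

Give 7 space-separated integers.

Answer: 5 8 9 10 13 14 15

Derivation:
I0 mul r4 <- r4,r3: IF@1 ID@2 stall=0 (-) EX@3 MEM@4 WB@5
I1 add r5 <- r4,r2: IF@2 ID@3 stall=2 (RAW on I0.r4 (WB@5)) EX@6 MEM@7 WB@8
I2 mul r1 <- r4,r4: IF@3 ID@6 stall=0 (-) EX@7 MEM@8 WB@9
I3 mul r5 <- r4,r2: IF@6 ID@7 stall=0 (-) EX@8 MEM@9 WB@10
I4 mul r3 <- r5,r3: IF@7 ID@8 stall=2 (RAW on I3.r5 (WB@10)) EX@11 MEM@12 WB@13
I5 sub r2 <- r5,r2: IF@8 ID@11 stall=0 (-) EX@12 MEM@13 WB@14
I6 add r4 <- r4,r5: IF@11 ID@12 stall=0 (-) EX@13 MEM@14 WB@15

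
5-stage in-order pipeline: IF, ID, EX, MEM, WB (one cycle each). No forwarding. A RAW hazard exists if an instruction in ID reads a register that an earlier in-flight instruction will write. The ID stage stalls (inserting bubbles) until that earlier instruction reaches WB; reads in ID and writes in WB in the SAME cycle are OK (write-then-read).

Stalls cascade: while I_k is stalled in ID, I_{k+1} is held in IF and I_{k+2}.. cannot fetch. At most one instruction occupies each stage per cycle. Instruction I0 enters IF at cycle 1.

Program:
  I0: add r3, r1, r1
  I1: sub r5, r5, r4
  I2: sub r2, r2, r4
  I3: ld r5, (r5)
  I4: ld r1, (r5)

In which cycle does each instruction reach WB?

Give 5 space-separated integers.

I0 add r3 <- r1,r1: IF@1 ID@2 stall=0 (-) EX@3 MEM@4 WB@5
I1 sub r5 <- r5,r4: IF@2 ID@3 stall=0 (-) EX@4 MEM@5 WB@6
I2 sub r2 <- r2,r4: IF@3 ID@4 stall=0 (-) EX@5 MEM@6 WB@7
I3 ld r5 <- r5: IF@4 ID@5 stall=1 (RAW on I1.r5 (WB@6)) EX@7 MEM@8 WB@9
I4 ld r1 <- r5: IF@5 ID@7 stall=2 (RAW on I3.r5 (WB@9)) EX@10 MEM@11 WB@12

Answer: 5 6 7 9 12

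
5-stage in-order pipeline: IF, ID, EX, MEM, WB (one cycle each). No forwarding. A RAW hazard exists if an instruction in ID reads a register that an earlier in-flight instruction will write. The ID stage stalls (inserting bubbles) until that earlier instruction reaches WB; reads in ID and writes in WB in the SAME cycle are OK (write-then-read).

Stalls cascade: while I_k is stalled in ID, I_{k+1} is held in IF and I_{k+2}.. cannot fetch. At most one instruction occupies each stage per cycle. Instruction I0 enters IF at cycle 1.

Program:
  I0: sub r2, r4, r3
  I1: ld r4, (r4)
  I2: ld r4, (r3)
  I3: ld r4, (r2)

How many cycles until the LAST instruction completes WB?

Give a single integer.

Answer: 8

Derivation:
I0 sub r2 <- r4,r3: IF@1 ID@2 stall=0 (-) EX@3 MEM@4 WB@5
I1 ld r4 <- r4: IF@2 ID@3 stall=0 (-) EX@4 MEM@5 WB@6
I2 ld r4 <- r3: IF@3 ID@4 stall=0 (-) EX@5 MEM@6 WB@7
I3 ld r4 <- r2: IF@4 ID@5 stall=0 (-) EX@6 MEM@7 WB@8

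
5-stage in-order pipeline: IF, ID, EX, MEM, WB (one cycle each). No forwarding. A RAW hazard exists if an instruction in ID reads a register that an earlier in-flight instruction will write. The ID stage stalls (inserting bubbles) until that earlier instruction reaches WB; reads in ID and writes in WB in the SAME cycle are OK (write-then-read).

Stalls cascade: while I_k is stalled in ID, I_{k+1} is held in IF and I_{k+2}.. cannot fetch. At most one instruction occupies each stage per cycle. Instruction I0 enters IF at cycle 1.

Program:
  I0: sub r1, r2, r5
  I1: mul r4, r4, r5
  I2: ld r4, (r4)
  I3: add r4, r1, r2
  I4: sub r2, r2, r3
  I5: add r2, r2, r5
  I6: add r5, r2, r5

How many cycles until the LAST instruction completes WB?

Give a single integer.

I0 sub r1 <- r2,r5: IF@1 ID@2 stall=0 (-) EX@3 MEM@4 WB@5
I1 mul r4 <- r4,r5: IF@2 ID@3 stall=0 (-) EX@4 MEM@5 WB@6
I2 ld r4 <- r4: IF@3 ID@4 stall=2 (RAW on I1.r4 (WB@6)) EX@7 MEM@8 WB@9
I3 add r4 <- r1,r2: IF@4 ID@7 stall=0 (-) EX@8 MEM@9 WB@10
I4 sub r2 <- r2,r3: IF@7 ID@8 stall=0 (-) EX@9 MEM@10 WB@11
I5 add r2 <- r2,r5: IF@8 ID@9 stall=2 (RAW on I4.r2 (WB@11)) EX@12 MEM@13 WB@14
I6 add r5 <- r2,r5: IF@9 ID@12 stall=2 (RAW on I5.r2 (WB@14)) EX@15 MEM@16 WB@17

Answer: 17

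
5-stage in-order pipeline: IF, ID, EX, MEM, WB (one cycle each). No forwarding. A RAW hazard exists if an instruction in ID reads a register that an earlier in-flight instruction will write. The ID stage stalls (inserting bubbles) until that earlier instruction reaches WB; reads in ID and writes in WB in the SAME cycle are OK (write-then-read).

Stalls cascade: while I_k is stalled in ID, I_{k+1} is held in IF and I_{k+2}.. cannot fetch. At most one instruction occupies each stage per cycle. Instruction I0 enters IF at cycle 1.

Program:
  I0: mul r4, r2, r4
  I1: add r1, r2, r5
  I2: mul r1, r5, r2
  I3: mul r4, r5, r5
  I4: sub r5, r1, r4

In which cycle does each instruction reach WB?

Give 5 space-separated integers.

Answer: 5 6 7 8 11

Derivation:
I0 mul r4 <- r2,r4: IF@1 ID@2 stall=0 (-) EX@3 MEM@4 WB@5
I1 add r1 <- r2,r5: IF@2 ID@3 stall=0 (-) EX@4 MEM@5 WB@6
I2 mul r1 <- r5,r2: IF@3 ID@4 stall=0 (-) EX@5 MEM@6 WB@7
I3 mul r4 <- r5,r5: IF@4 ID@5 stall=0 (-) EX@6 MEM@7 WB@8
I4 sub r5 <- r1,r4: IF@5 ID@6 stall=2 (RAW on I3.r4 (WB@8)) EX@9 MEM@10 WB@11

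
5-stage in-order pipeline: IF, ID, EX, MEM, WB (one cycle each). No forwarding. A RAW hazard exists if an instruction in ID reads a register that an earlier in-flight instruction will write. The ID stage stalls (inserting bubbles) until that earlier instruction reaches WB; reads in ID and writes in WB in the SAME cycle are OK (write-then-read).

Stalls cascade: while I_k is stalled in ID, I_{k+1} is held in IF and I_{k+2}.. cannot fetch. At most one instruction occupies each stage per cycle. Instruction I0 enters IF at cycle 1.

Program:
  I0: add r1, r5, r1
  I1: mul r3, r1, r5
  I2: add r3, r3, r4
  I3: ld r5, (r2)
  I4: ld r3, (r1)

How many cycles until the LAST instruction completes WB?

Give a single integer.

Answer: 13

Derivation:
I0 add r1 <- r5,r1: IF@1 ID@2 stall=0 (-) EX@3 MEM@4 WB@5
I1 mul r3 <- r1,r5: IF@2 ID@3 stall=2 (RAW on I0.r1 (WB@5)) EX@6 MEM@7 WB@8
I2 add r3 <- r3,r4: IF@3 ID@6 stall=2 (RAW on I1.r3 (WB@8)) EX@9 MEM@10 WB@11
I3 ld r5 <- r2: IF@6 ID@9 stall=0 (-) EX@10 MEM@11 WB@12
I4 ld r3 <- r1: IF@9 ID@10 stall=0 (-) EX@11 MEM@12 WB@13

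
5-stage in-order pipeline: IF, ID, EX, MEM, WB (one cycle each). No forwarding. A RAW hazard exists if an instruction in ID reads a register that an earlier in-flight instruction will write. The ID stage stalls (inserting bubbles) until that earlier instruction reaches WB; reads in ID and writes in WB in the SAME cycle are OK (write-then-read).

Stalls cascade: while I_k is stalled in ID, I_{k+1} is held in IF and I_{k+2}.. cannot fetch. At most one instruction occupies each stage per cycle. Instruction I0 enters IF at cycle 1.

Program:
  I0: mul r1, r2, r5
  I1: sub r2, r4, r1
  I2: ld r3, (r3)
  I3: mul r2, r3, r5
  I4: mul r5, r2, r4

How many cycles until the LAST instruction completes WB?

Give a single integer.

I0 mul r1 <- r2,r5: IF@1 ID@2 stall=0 (-) EX@3 MEM@4 WB@5
I1 sub r2 <- r4,r1: IF@2 ID@3 stall=2 (RAW on I0.r1 (WB@5)) EX@6 MEM@7 WB@8
I2 ld r3 <- r3: IF@3 ID@6 stall=0 (-) EX@7 MEM@8 WB@9
I3 mul r2 <- r3,r5: IF@6 ID@7 stall=2 (RAW on I2.r3 (WB@9)) EX@10 MEM@11 WB@12
I4 mul r5 <- r2,r4: IF@7 ID@10 stall=2 (RAW on I3.r2 (WB@12)) EX@13 MEM@14 WB@15

Answer: 15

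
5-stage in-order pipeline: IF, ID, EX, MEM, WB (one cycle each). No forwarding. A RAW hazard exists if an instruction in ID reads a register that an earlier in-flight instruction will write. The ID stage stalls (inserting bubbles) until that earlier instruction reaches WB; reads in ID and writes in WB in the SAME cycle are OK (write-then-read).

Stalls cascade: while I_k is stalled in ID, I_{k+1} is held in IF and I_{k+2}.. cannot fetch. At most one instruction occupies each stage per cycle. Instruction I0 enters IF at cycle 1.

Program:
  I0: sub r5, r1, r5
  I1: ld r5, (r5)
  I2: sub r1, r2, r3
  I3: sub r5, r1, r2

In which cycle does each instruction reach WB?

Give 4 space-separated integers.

I0 sub r5 <- r1,r5: IF@1 ID@2 stall=0 (-) EX@3 MEM@4 WB@5
I1 ld r5 <- r5: IF@2 ID@3 stall=2 (RAW on I0.r5 (WB@5)) EX@6 MEM@7 WB@8
I2 sub r1 <- r2,r3: IF@3 ID@6 stall=0 (-) EX@7 MEM@8 WB@9
I3 sub r5 <- r1,r2: IF@6 ID@7 stall=2 (RAW on I2.r1 (WB@9)) EX@10 MEM@11 WB@12

Answer: 5 8 9 12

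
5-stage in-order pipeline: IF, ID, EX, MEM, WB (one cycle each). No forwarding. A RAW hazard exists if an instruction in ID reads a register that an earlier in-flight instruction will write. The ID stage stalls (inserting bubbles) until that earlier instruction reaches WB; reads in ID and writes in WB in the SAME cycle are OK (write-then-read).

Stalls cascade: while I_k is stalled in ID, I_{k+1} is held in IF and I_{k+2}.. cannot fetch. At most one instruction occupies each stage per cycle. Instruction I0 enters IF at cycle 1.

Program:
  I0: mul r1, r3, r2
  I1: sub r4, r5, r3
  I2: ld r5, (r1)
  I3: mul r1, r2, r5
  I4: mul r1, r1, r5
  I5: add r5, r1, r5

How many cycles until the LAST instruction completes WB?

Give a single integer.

Answer: 17

Derivation:
I0 mul r1 <- r3,r2: IF@1 ID@2 stall=0 (-) EX@3 MEM@4 WB@5
I1 sub r4 <- r5,r3: IF@2 ID@3 stall=0 (-) EX@4 MEM@5 WB@6
I2 ld r5 <- r1: IF@3 ID@4 stall=1 (RAW on I0.r1 (WB@5)) EX@6 MEM@7 WB@8
I3 mul r1 <- r2,r5: IF@4 ID@6 stall=2 (RAW on I2.r5 (WB@8)) EX@9 MEM@10 WB@11
I4 mul r1 <- r1,r5: IF@6 ID@9 stall=2 (RAW on I3.r1 (WB@11)) EX@12 MEM@13 WB@14
I5 add r5 <- r1,r5: IF@9 ID@12 stall=2 (RAW on I4.r1 (WB@14)) EX@15 MEM@16 WB@17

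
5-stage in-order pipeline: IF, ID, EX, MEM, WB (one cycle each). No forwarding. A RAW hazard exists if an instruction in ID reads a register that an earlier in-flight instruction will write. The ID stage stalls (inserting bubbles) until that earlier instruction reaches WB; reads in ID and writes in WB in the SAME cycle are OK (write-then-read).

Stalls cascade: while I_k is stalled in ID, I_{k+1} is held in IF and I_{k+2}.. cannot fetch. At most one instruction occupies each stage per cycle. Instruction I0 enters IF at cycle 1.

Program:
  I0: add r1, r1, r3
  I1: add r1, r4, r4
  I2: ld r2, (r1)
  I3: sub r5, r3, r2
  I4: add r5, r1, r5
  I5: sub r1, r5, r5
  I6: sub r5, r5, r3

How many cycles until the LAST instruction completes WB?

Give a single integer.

Answer: 19

Derivation:
I0 add r1 <- r1,r3: IF@1 ID@2 stall=0 (-) EX@3 MEM@4 WB@5
I1 add r1 <- r4,r4: IF@2 ID@3 stall=0 (-) EX@4 MEM@5 WB@6
I2 ld r2 <- r1: IF@3 ID@4 stall=2 (RAW on I1.r1 (WB@6)) EX@7 MEM@8 WB@9
I3 sub r5 <- r3,r2: IF@4 ID@7 stall=2 (RAW on I2.r2 (WB@9)) EX@10 MEM@11 WB@12
I4 add r5 <- r1,r5: IF@7 ID@10 stall=2 (RAW on I3.r5 (WB@12)) EX@13 MEM@14 WB@15
I5 sub r1 <- r5,r5: IF@10 ID@13 stall=2 (RAW on I4.r5 (WB@15)) EX@16 MEM@17 WB@18
I6 sub r5 <- r5,r3: IF@13 ID@16 stall=0 (-) EX@17 MEM@18 WB@19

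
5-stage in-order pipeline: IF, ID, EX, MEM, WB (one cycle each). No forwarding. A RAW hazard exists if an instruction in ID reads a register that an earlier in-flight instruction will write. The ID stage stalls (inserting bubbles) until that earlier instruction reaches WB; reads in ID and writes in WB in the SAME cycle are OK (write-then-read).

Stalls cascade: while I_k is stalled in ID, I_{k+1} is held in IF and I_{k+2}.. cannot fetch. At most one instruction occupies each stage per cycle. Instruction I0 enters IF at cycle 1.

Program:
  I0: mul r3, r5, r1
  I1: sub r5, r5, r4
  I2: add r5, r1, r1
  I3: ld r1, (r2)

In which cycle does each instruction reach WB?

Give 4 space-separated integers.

Answer: 5 6 7 8

Derivation:
I0 mul r3 <- r5,r1: IF@1 ID@2 stall=0 (-) EX@3 MEM@4 WB@5
I1 sub r5 <- r5,r4: IF@2 ID@3 stall=0 (-) EX@4 MEM@5 WB@6
I2 add r5 <- r1,r1: IF@3 ID@4 stall=0 (-) EX@5 MEM@6 WB@7
I3 ld r1 <- r2: IF@4 ID@5 stall=0 (-) EX@6 MEM@7 WB@8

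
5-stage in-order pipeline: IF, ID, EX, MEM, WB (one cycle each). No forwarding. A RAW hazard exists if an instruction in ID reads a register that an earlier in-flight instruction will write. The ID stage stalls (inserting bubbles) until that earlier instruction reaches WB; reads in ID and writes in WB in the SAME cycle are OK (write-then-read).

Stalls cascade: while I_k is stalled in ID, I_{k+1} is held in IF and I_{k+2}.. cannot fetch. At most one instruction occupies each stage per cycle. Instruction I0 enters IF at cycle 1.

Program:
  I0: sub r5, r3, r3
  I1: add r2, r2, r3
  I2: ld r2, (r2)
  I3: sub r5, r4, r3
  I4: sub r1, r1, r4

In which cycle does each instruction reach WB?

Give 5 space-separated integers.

Answer: 5 6 9 10 11

Derivation:
I0 sub r5 <- r3,r3: IF@1 ID@2 stall=0 (-) EX@3 MEM@4 WB@5
I1 add r2 <- r2,r3: IF@2 ID@3 stall=0 (-) EX@4 MEM@5 WB@6
I2 ld r2 <- r2: IF@3 ID@4 stall=2 (RAW on I1.r2 (WB@6)) EX@7 MEM@8 WB@9
I3 sub r5 <- r4,r3: IF@4 ID@7 stall=0 (-) EX@8 MEM@9 WB@10
I4 sub r1 <- r1,r4: IF@7 ID@8 stall=0 (-) EX@9 MEM@10 WB@11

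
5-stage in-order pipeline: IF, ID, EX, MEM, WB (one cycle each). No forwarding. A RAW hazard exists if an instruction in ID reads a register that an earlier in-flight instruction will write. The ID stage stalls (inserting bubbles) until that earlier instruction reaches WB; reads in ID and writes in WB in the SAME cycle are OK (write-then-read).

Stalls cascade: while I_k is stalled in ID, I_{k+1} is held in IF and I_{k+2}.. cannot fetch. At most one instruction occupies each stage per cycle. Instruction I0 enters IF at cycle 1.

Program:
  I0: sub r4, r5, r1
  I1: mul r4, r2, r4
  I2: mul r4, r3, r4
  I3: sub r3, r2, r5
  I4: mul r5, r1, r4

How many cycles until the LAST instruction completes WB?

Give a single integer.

I0 sub r4 <- r5,r1: IF@1 ID@2 stall=0 (-) EX@3 MEM@4 WB@5
I1 mul r4 <- r2,r4: IF@2 ID@3 stall=2 (RAW on I0.r4 (WB@5)) EX@6 MEM@7 WB@8
I2 mul r4 <- r3,r4: IF@3 ID@6 stall=2 (RAW on I1.r4 (WB@8)) EX@9 MEM@10 WB@11
I3 sub r3 <- r2,r5: IF@6 ID@9 stall=0 (-) EX@10 MEM@11 WB@12
I4 mul r5 <- r1,r4: IF@9 ID@10 stall=1 (RAW on I2.r4 (WB@11)) EX@12 MEM@13 WB@14

Answer: 14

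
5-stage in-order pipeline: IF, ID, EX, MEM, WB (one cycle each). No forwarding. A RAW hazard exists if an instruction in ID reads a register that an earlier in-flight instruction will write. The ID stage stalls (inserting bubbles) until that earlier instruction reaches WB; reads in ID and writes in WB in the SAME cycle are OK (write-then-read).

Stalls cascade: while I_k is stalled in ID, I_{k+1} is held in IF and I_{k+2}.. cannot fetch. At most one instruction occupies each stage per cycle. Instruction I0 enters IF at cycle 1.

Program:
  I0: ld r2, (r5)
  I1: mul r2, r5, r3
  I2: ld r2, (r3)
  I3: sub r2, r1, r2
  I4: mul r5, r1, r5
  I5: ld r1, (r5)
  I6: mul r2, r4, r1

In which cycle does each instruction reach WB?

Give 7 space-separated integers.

I0 ld r2 <- r5: IF@1 ID@2 stall=0 (-) EX@3 MEM@4 WB@5
I1 mul r2 <- r5,r3: IF@2 ID@3 stall=0 (-) EX@4 MEM@5 WB@6
I2 ld r2 <- r3: IF@3 ID@4 stall=0 (-) EX@5 MEM@6 WB@7
I3 sub r2 <- r1,r2: IF@4 ID@5 stall=2 (RAW on I2.r2 (WB@7)) EX@8 MEM@9 WB@10
I4 mul r5 <- r1,r5: IF@5 ID@8 stall=0 (-) EX@9 MEM@10 WB@11
I5 ld r1 <- r5: IF@8 ID@9 stall=2 (RAW on I4.r5 (WB@11)) EX@12 MEM@13 WB@14
I6 mul r2 <- r4,r1: IF@9 ID@12 stall=2 (RAW on I5.r1 (WB@14)) EX@15 MEM@16 WB@17

Answer: 5 6 7 10 11 14 17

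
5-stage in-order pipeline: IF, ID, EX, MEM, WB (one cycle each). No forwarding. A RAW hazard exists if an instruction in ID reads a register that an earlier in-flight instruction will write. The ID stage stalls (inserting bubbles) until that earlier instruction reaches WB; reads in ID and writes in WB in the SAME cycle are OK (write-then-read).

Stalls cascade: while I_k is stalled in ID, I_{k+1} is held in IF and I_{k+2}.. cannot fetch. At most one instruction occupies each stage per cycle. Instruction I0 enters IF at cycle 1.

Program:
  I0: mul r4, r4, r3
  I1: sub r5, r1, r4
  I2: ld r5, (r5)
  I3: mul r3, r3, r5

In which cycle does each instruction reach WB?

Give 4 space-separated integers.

I0 mul r4 <- r4,r3: IF@1 ID@2 stall=0 (-) EX@3 MEM@4 WB@5
I1 sub r5 <- r1,r4: IF@2 ID@3 stall=2 (RAW on I0.r4 (WB@5)) EX@6 MEM@7 WB@8
I2 ld r5 <- r5: IF@3 ID@6 stall=2 (RAW on I1.r5 (WB@8)) EX@9 MEM@10 WB@11
I3 mul r3 <- r3,r5: IF@6 ID@9 stall=2 (RAW on I2.r5 (WB@11)) EX@12 MEM@13 WB@14

Answer: 5 8 11 14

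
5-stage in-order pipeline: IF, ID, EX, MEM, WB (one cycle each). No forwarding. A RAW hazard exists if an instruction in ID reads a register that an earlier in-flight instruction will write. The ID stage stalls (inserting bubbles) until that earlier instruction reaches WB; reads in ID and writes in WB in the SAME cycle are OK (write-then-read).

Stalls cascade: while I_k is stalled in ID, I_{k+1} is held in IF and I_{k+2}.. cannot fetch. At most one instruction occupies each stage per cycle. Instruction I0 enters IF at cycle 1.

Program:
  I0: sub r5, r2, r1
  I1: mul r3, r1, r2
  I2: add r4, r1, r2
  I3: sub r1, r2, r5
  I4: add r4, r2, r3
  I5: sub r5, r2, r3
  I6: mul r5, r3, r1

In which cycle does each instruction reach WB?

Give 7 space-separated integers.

I0 sub r5 <- r2,r1: IF@1 ID@2 stall=0 (-) EX@3 MEM@4 WB@5
I1 mul r3 <- r1,r2: IF@2 ID@3 stall=0 (-) EX@4 MEM@5 WB@6
I2 add r4 <- r1,r2: IF@3 ID@4 stall=0 (-) EX@5 MEM@6 WB@7
I3 sub r1 <- r2,r5: IF@4 ID@5 stall=0 (-) EX@6 MEM@7 WB@8
I4 add r4 <- r2,r3: IF@5 ID@6 stall=0 (-) EX@7 MEM@8 WB@9
I5 sub r5 <- r2,r3: IF@6 ID@7 stall=0 (-) EX@8 MEM@9 WB@10
I6 mul r5 <- r3,r1: IF@7 ID@8 stall=0 (-) EX@9 MEM@10 WB@11

Answer: 5 6 7 8 9 10 11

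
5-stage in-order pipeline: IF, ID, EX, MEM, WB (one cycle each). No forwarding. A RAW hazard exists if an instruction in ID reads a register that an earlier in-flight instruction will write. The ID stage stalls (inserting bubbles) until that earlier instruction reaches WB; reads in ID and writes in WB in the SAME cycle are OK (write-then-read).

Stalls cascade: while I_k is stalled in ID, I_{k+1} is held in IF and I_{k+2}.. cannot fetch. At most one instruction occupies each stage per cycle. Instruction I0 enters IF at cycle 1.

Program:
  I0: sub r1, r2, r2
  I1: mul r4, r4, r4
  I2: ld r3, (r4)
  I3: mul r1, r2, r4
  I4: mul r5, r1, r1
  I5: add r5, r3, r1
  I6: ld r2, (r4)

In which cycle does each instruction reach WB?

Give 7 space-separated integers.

I0 sub r1 <- r2,r2: IF@1 ID@2 stall=0 (-) EX@3 MEM@4 WB@5
I1 mul r4 <- r4,r4: IF@2 ID@3 stall=0 (-) EX@4 MEM@5 WB@6
I2 ld r3 <- r4: IF@3 ID@4 stall=2 (RAW on I1.r4 (WB@6)) EX@7 MEM@8 WB@9
I3 mul r1 <- r2,r4: IF@4 ID@7 stall=0 (-) EX@8 MEM@9 WB@10
I4 mul r5 <- r1,r1: IF@7 ID@8 stall=2 (RAW on I3.r1 (WB@10)) EX@11 MEM@12 WB@13
I5 add r5 <- r3,r1: IF@8 ID@11 stall=0 (-) EX@12 MEM@13 WB@14
I6 ld r2 <- r4: IF@11 ID@12 stall=0 (-) EX@13 MEM@14 WB@15

Answer: 5 6 9 10 13 14 15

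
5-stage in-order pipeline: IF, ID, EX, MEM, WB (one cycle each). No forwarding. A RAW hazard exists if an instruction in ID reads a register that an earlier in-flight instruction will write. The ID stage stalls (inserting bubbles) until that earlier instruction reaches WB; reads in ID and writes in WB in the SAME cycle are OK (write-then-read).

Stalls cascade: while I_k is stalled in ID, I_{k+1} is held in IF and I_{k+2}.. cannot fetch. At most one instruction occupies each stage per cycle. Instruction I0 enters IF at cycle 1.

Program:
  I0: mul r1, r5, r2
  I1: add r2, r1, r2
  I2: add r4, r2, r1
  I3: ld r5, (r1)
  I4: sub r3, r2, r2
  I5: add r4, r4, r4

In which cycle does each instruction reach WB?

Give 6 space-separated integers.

I0 mul r1 <- r5,r2: IF@1 ID@2 stall=0 (-) EX@3 MEM@4 WB@5
I1 add r2 <- r1,r2: IF@2 ID@3 stall=2 (RAW on I0.r1 (WB@5)) EX@6 MEM@7 WB@8
I2 add r4 <- r2,r1: IF@3 ID@6 stall=2 (RAW on I1.r2 (WB@8)) EX@9 MEM@10 WB@11
I3 ld r5 <- r1: IF@6 ID@9 stall=0 (-) EX@10 MEM@11 WB@12
I4 sub r3 <- r2,r2: IF@9 ID@10 stall=0 (-) EX@11 MEM@12 WB@13
I5 add r4 <- r4,r4: IF@10 ID@11 stall=0 (-) EX@12 MEM@13 WB@14

Answer: 5 8 11 12 13 14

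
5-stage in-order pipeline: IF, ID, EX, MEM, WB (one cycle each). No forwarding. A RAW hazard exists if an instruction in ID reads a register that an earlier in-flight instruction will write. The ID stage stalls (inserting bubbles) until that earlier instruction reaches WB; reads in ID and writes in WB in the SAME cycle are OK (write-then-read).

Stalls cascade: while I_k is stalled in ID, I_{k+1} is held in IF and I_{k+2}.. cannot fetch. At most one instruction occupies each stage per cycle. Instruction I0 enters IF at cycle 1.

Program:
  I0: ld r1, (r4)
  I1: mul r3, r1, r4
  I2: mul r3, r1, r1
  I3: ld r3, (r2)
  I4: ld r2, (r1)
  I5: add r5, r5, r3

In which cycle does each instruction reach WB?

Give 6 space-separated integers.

Answer: 5 8 9 10 11 13

Derivation:
I0 ld r1 <- r4: IF@1 ID@2 stall=0 (-) EX@3 MEM@4 WB@5
I1 mul r3 <- r1,r4: IF@2 ID@3 stall=2 (RAW on I0.r1 (WB@5)) EX@6 MEM@7 WB@8
I2 mul r3 <- r1,r1: IF@3 ID@6 stall=0 (-) EX@7 MEM@8 WB@9
I3 ld r3 <- r2: IF@6 ID@7 stall=0 (-) EX@8 MEM@9 WB@10
I4 ld r2 <- r1: IF@7 ID@8 stall=0 (-) EX@9 MEM@10 WB@11
I5 add r5 <- r5,r3: IF@8 ID@9 stall=1 (RAW on I3.r3 (WB@10)) EX@11 MEM@12 WB@13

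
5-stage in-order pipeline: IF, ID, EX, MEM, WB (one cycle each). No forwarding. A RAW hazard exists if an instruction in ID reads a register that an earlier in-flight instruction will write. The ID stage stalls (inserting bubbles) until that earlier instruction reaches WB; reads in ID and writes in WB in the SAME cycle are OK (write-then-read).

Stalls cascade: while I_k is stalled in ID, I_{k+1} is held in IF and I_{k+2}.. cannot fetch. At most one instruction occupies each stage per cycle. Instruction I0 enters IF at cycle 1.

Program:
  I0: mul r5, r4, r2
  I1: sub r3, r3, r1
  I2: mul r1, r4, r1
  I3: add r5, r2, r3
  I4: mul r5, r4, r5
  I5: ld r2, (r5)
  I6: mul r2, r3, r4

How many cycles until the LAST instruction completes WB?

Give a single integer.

Answer: 16

Derivation:
I0 mul r5 <- r4,r2: IF@1 ID@2 stall=0 (-) EX@3 MEM@4 WB@5
I1 sub r3 <- r3,r1: IF@2 ID@3 stall=0 (-) EX@4 MEM@5 WB@6
I2 mul r1 <- r4,r1: IF@3 ID@4 stall=0 (-) EX@5 MEM@6 WB@7
I3 add r5 <- r2,r3: IF@4 ID@5 stall=1 (RAW on I1.r3 (WB@6)) EX@7 MEM@8 WB@9
I4 mul r5 <- r4,r5: IF@5 ID@7 stall=2 (RAW on I3.r5 (WB@9)) EX@10 MEM@11 WB@12
I5 ld r2 <- r5: IF@7 ID@10 stall=2 (RAW on I4.r5 (WB@12)) EX@13 MEM@14 WB@15
I6 mul r2 <- r3,r4: IF@10 ID@13 stall=0 (-) EX@14 MEM@15 WB@16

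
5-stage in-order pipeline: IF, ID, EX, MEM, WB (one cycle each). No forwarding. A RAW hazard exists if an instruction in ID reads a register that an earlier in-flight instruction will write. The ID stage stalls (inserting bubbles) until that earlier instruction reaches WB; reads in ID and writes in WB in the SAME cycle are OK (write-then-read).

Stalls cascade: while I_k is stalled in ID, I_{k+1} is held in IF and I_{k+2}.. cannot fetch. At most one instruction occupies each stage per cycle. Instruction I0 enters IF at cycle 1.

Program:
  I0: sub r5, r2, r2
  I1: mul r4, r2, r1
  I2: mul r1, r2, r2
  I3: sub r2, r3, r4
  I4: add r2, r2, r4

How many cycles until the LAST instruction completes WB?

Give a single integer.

Answer: 12

Derivation:
I0 sub r5 <- r2,r2: IF@1 ID@2 stall=0 (-) EX@3 MEM@4 WB@5
I1 mul r4 <- r2,r1: IF@2 ID@3 stall=0 (-) EX@4 MEM@5 WB@6
I2 mul r1 <- r2,r2: IF@3 ID@4 stall=0 (-) EX@5 MEM@6 WB@7
I3 sub r2 <- r3,r4: IF@4 ID@5 stall=1 (RAW on I1.r4 (WB@6)) EX@7 MEM@8 WB@9
I4 add r2 <- r2,r4: IF@5 ID@7 stall=2 (RAW on I3.r2 (WB@9)) EX@10 MEM@11 WB@12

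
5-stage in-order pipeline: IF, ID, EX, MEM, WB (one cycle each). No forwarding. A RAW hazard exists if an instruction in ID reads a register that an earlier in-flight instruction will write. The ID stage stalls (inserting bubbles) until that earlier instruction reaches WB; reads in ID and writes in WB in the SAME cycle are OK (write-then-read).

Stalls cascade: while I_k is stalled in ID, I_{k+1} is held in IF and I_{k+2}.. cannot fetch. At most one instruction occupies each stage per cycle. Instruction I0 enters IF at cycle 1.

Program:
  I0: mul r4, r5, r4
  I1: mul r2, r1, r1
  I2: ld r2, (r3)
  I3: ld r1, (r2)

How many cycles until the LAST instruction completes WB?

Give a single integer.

I0 mul r4 <- r5,r4: IF@1 ID@2 stall=0 (-) EX@3 MEM@4 WB@5
I1 mul r2 <- r1,r1: IF@2 ID@3 stall=0 (-) EX@4 MEM@5 WB@6
I2 ld r2 <- r3: IF@3 ID@4 stall=0 (-) EX@5 MEM@6 WB@7
I3 ld r1 <- r2: IF@4 ID@5 stall=2 (RAW on I2.r2 (WB@7)) EX@8 MEM@9 WB@10

Answer: 10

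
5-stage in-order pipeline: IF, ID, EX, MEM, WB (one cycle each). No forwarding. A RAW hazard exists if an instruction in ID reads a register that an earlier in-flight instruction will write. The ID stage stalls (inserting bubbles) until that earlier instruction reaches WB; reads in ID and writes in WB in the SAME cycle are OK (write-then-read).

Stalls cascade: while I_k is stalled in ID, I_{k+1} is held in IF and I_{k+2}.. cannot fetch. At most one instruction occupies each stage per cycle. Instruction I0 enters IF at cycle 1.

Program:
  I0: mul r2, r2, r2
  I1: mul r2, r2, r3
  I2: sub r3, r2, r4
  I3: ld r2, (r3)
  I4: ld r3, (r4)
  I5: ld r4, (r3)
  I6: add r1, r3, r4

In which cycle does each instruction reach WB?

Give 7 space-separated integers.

Answer: 5 8 11 14 15 18 21

Derivation:
I0 mul r2 <- r2,r2: IF@1 ID@2 stall=0 (-) EX@3 MEM@4 WB@5
I1 mul r2 <- r2,r3: IF@2 ID@3 stall=2 (RAW on I0.r2 (WB@5)) EX@6 MEM@7 WB@8
I2 sub r3 <- r2,r4: IF@3 ID@6 stall=2 (RAW on I1.r2 (WB@8)) EX@9 MEM@10 WB@11
I3 ld r2 <- r3: IF@6 ID@9 stall=2 (RAW on I2.r3 (WB@11)) EX@12 MEM@13 WB@14
I4 ld r3 <- r4: IF@9 ID@12 stall=0 (-) EX@13 MEM@14 WB@15
I5 ld r4 <- r3: IF@12 ID@13 stall=2 (RAW on I4.r3 (WB@15)) EX@16 MEM@17 WB@18
I6 add r1 <- r3,r4: IF@13 ID@16 stall=2 (RAW on I5.r4 (WB@18)) EX@19 MEM@20 WB@21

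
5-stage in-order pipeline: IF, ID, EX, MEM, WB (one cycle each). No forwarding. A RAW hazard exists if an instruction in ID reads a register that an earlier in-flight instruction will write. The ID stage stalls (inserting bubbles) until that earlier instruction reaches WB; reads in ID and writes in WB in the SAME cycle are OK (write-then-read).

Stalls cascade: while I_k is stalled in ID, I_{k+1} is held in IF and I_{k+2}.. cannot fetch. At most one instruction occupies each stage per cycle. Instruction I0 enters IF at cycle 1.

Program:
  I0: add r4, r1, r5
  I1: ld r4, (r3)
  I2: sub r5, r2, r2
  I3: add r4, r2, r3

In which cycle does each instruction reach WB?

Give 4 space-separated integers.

Answer: 5 6 7 8

Derivation:
I0 add r4 <- r1,r5: IF@1 ID@2 stall=0 (-) EX@3 MEM@4 WB@5
I1 ld r4 <- r3: IF@2 ID@3 stall=0 (-) EX@4 MEM@5 WB@6
I2 sub r5 <- r2,r2: IF@3 ID@4 stall=0 (-) EX@5 MEM@6 WB@7
I3 add r4 <- r2,r3: IF@4 ID@5 stall=0 (-) EX@6 MEM@7 WB@8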